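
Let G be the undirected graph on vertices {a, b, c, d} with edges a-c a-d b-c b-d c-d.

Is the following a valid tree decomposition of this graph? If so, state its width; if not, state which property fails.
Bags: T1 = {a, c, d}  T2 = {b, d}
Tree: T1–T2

A tree decomposition must satisfy three properties: every vertex lies in some bag; for every edge, both endpoints lie together in some bag; and for every vertex, the bags containing it form a connected subtree. Here edge (c,b) lies in no bag, so the decomposition is invalid.

No — edge (c,b) lies in no bag.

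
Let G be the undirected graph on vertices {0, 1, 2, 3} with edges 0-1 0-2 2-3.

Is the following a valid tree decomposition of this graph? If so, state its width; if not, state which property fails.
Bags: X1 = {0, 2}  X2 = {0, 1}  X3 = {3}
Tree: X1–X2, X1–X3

No — edge (2,3) lies in no bag.

A tree decomposition must satisfy three properties: every vertex lies in some bag; for every edge, both endpoints lie together in some bag; and for every vertex, the bags containing it form a connected subtree. Here edge (2,3) lies in no bag, so the decomposition is invalid.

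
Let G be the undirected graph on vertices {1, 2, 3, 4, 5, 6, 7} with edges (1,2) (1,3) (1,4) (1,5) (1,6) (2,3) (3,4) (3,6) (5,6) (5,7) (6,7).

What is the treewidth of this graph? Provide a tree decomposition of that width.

Treewidth 2.
Bags: B1 = {1, 3, 6}  B2 = {1, 2, 3}  B3 = {1, 5, 6}  B4 = {1, 3, 4}  B5 = {5, 6, 7}
Tree: B1–B2, B1–B3, B2–B4, B3–B5

The largest bag has 3 vertices, giving width 2; this decomposition certifies tw(G) ≤ 2. For the lower bound, the 3 vertices {1, 2, 3} are pairwise adjacent, and any tree decomposition puts a clique entirely inside one bag — forcing width ≥ 2. Therefore the treewidth is 2.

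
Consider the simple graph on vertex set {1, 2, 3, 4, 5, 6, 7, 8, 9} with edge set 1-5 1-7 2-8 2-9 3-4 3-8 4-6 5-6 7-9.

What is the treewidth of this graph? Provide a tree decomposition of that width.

Treewidth 2.
One optimal decomposition is:
Bags: B1 = {1, 5, 6}  B2 = {1, 6, 7}  B3 = {6, 7, 9}  B4 = {2, 6, 9}  B5 = {2, 6, 8}  B6 = {3, 6, 8}  B7 = {3, 4, 6}
Tree: B1–B2, B2–B3, B3–B4, B4–B5, B5–B6, B6–B7

Each bag holds 3 vertices, so the decomposition has width 2, which upper-bounds the treewidth. Since 6–5–1–7–9–2–8–3–4–6 is a cycle in G, G is not acyclic. Forests are exactly the graphs of treewidth ≤ 1, so tw(G) ≥ 2. The upper and lower bounds meet at 2, so that is the treewidth.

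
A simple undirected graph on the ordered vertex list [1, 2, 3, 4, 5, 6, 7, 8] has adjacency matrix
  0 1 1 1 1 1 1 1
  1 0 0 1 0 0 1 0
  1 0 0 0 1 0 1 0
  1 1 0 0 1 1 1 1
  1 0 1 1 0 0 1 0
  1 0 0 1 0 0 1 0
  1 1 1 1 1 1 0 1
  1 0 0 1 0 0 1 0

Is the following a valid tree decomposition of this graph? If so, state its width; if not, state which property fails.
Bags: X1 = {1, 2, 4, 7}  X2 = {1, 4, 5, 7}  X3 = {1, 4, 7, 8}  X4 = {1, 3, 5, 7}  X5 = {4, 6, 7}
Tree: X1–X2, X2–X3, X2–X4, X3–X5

No — edge (1,6) lies in no bag.

A tree decomposition must satisfy three properties: every vertex lies in some bag; for every edge, both endpoints lie together in some bag; and for every vertex, the bags containing it form a connected subtree. Here edge (1,6) lies in no bag, so the decomposition is invalid.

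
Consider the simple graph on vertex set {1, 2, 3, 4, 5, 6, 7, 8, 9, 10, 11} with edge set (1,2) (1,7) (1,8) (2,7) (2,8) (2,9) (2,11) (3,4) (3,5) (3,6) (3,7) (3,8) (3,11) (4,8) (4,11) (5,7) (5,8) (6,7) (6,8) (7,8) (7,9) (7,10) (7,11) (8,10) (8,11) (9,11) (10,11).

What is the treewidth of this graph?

A width-3 tree decomposition is:
Bags: B1 = {2, 7, 8, 11}  B2 = {1, 2, 7, 8}  B3 = {3, 7, 8, 11}  B4 = {3, 4, 8, 11}  B5 = {3, 6, 7, 8}  B6 = {7, 8, 10, 11}  B7 = {3, 5, 7, 8}  B8 = {2, 7, 9, 11}
Tree: B1–B2, B1–B3, B3–B4, B3–B5, B3–B6, B3–B7, B1–B8
The largest bag has 4 vertices, giving width 3; this decomposition certifies tw(G) ≤ 3. Conversely, {3, 4, 8, 11} is a clique of size 4, and the vertices of any clique must share a bag in every tree decomposition; so some bag has ≥ 4 vertices and tw(G) ≥ 3. The upper and lower bounds meet at 3, so that is the treewidth.

3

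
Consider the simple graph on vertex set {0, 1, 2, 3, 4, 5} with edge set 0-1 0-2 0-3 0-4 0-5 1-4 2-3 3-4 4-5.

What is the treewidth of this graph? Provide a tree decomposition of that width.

Every bag has size at most 3, so the width is 3 − 1 = 2 and tw(G) ≤ 2. On the other hand G contains the 3-clique {0, 2, 3}. A clique must lie in a single bag of any decomposition, so no decomposition can have width below 2. The upper and lower bounds meet at 2, so that is the treewidth.

Treewidth 2.
Bags: B1 = {0, 3, 4}  B2 = {0, 1, 4}  B3 = {0, 4, 5}  B4 = {0, 2, 3}
Tree: B1–B2, B2–B3, B1–B4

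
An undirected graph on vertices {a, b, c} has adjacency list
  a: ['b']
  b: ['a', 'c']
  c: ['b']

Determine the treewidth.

1

A width-1 tree decomposition is:
Bags: B1 = {b, c}  B2 = {a, b}
Tree: B1–B2
Each bag holds 2 vertices, so the decomposition has width 1, which upper-bounds the treewidth. Since G has at least one edge (e.g. b–c), it is not an edgeless graph, so tw(G) ≥ 1. Combining the bounds, tw(G) = 1.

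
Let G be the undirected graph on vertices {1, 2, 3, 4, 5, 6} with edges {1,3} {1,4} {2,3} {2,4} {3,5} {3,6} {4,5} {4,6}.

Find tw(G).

A width-2 tree decomposition is:
Bags: B1 = {1, 3, 4}  B2 = {3, 4, 6}  B3 = {3, 4, 5}  B4 = {2, 3, 4}
Tree: B1–B2, B2–B3, B3–B4
Each bag holds 3 vertices, so the decomposition has width 2, which upper-bounds the treewidth. For the lower bound, G contains the cycle 1–3–6–4–1, so G is not a forest; only forests have treewidth ≤ 1, hence tw(G) ≥ 2. The upper and lower bounds meet at 2, so that is the treewidth.

2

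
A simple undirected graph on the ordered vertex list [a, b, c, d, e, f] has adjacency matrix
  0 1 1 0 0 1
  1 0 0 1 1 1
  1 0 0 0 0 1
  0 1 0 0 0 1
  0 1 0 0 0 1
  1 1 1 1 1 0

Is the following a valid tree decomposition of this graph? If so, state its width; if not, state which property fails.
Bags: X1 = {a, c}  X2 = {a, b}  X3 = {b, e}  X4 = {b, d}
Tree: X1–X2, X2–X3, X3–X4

No — vertex f appears in no bag.

A tree decomposition must satisfy three properties: every vertex lies in some bag; for every edge, both endpoints lie together in some bag; and for every vertex, the bags containing it form a connected subtree. Here vertex f appears in no bag, so the decomposition is invalid.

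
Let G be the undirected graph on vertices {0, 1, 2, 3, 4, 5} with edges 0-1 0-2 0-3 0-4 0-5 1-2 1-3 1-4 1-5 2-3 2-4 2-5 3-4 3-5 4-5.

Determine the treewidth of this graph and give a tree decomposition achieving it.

A single bag containing all 6 vertices is trivially a valid decomposition of width 5. For the lower bound, the 6 vertices {0, 1, 2, 3, 4, 5} are pairwise adjacent, and any tree decomposition puts a clique entirely inside one bag — forcing width ≥ 5. Hence tw(G) = 5 exactly.

Treewidth 5.
One such decomposition:
Bags: B1 = {0, 1, 2, 3, 4, 5}
Tree: (single bag)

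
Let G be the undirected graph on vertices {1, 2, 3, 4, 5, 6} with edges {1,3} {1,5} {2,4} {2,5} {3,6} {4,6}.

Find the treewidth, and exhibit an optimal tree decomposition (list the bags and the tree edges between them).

Every bag has size at most 3, so the width is 3 − 1 = 2 and tw(G) ≤ 2. The edges 6–3–1–5–2–4–6 form a cycle, so G is not a tree and its treewidth is at least 2. Combining the bounds, tw(G) = 2.

Treewidth 2.
Bags: B1 = {1, 3, 6}  B2 = {1, 5, 6}  B3 = {2, 5, 6}  B4 = {2, 4, 6}
Tree: B1–B2, B2–B3, B3–B4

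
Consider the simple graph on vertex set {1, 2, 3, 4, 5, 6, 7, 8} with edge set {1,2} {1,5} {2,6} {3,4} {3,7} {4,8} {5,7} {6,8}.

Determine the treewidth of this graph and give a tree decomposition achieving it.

Treewidth 2.
Bags: B1 = {1, 2, 5}  B2 = {2, 5, 7}  B3 = {2, 3, 7}  B4 = {2, 3, 4}  B5 = {2, 4, 8}  B6 = {2, 6, 8}
Tree: B1–B2, B2–B3, B3–B4, B4–B5, B5–B6

The largest bag has 3 vertices, giving width 2; this decomposition certifies tw(G) ≤ 2. For the lower bound, G contains the cycle 2–1–5–7–3–4–8–6–2, so G is not a forest; only forests have treewidth ≤ 1, hence tw(G) ≥ 2. Combining the bounds, tw(G) = 2.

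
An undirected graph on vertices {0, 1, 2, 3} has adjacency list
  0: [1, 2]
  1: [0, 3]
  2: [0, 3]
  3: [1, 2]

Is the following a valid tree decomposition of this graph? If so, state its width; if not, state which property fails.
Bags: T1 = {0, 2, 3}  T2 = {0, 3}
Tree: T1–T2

No — vertex 1 appears in no bag.

A tree decomposition must satisfy three properties: every vertex lies in some bag; for every edge, both endpoints lie together in some bag; and for every vertex, the bags containing it form a connected subtree. Here vertex 1 appears in no bag, so the decomposition is invalid.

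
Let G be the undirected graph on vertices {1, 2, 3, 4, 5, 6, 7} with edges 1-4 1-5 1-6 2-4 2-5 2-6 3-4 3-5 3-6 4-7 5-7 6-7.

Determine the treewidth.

3

A width-3 tree decomposition is:
Bags: B1 = {2, 4, 5, 6}  B2 = {3, 4, 5, 6}  B3 = {4, 5, 6, 7}  B4 = {1, 4, 5, 6}
Tree: B1–B2, B2–B3, B3–B4
The largest bag has 4 vertices, giving width 3; this decomposition certifies tw(G) ≤ 3. For the lower bound: the 4 vertex sets {2,5}, {3,4}, {6}, {7} are disjoint, each induces a connected subgraph, and every pair is joined by at least one edge of G. Contracting each set to a single vertex therefore yields K_{4} as a minor, and since treewidth is minor-monotone, tw(G) ≥ tw(K_{4}) = 3. The upper and lower bounds meet at 3, so that is the treewidth.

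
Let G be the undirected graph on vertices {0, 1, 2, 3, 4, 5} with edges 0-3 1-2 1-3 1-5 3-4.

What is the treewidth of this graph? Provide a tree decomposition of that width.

Treewidth 1.
Bags: B1 = {0, 3}  B2 = {1, 3}  B3 = {1, 5}  B4 = {3, 4}  B5 = {1, 2}
Tree: B1–B2, B2–B3, B2–B4, B2–B5

Every bag has size at most 2, so the width is 2 − 1 = 1 and tw(G) ≤ 1. G has an edge, so its treewidth is at least 1. Therefore the treewidth is 1.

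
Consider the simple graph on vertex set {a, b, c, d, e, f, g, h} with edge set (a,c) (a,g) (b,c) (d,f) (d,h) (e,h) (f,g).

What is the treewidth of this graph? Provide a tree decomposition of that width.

Each bag holds 2 vertices, so the decomposition has width 1, which upper-bounds the treewidth. G has an edge, so its treewidth is at least 1. Hence tw(G) = 1 exactly.

Treewidth 1.
Bags: B1 = {b, c}  B2 = {a, c}  B3 = {a, g}  B4 = {f, g}  B5 = {d, f}  B6 = {d, h}  B7 = {e, h}
Tree: B1–B2, B2–B3, B3–B4, B4–B5, B5–B6, B6–B7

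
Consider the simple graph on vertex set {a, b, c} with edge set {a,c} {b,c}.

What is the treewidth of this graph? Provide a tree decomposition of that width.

The largest bag has 2 vertices, giving width 1; this decomposition certifies tw(G) ≤ 1. Since G has at least one edge (e.g. a–c), it is not an edgeless graph, so tw(G) ≥ 1. Combining the bounds, tw(G) = 1.

Treewidth 1.
One optimal decomposition is:
Bags: B1 = {a, c}  B2 = {b, c}
Tree: B1–B2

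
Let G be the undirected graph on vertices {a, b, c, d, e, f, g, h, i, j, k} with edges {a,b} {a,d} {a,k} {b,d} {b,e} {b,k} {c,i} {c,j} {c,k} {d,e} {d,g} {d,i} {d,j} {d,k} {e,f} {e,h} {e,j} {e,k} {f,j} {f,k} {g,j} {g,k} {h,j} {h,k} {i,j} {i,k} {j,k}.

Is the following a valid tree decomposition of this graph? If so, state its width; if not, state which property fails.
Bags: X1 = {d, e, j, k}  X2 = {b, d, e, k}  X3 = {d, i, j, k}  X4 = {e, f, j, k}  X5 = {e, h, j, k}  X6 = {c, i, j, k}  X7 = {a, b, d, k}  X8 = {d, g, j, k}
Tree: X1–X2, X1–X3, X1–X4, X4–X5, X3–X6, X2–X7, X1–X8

Vertex coverage: the bags together contain {a, b, c, d, e, f, g, h, i, j, k}, the full vertex set. Edge coverage: each edge of G has both endpoints in at least one bag. Running intersection: for every vertex, the bags containing it form a connected subtree. All three properties hold, so this is a valid tree decomposition of width max|bag| − 1 = 3, and hence tw(G) ≤ 3.

Yes; width 3.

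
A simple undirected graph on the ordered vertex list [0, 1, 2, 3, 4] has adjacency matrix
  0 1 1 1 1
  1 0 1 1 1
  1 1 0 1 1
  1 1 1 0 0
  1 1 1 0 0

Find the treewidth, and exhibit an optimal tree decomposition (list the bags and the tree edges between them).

Each bag holds 4 vertices, so the decomposition has width 3, which upper-bounds the treewidth. Conversely, {0, 1, 2, 3} is a clique of size 4, and the vertices of any clique must share a bag in every tree decomposition; so some bag has ≥ 4 vertices and tw(G) ≥ 3. Hence tw(G) = 3 exactly.

Treewidth 3.
Bags: B1 = {0, 1, 2, 4}  B2 = {0, 1, 2, 3}
Tree: B1–B2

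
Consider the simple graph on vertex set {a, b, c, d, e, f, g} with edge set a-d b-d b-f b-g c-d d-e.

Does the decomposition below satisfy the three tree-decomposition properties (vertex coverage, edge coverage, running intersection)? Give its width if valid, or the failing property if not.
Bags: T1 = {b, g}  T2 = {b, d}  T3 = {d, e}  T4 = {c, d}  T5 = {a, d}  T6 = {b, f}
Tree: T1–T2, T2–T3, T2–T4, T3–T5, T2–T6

Yes; width 1.

Checking the three conditions: (i) the bags cover all of {a, b, c, d, e, f, g}; (ii) for each edge, some bag contains both endpoints; (iii) the bags containing any fixed vertex form a subtree. All hold, so the decomposition is valid with width 2 − 1 = 1.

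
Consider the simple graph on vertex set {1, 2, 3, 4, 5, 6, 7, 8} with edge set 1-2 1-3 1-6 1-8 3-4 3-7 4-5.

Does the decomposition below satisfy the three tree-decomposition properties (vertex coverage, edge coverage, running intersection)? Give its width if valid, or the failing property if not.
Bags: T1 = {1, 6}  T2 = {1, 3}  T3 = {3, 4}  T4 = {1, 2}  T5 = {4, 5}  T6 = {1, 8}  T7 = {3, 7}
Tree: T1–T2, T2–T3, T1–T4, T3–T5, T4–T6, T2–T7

Yes; width 1.

Every vertex of G appears in some bag (union = {1, 2, 3, 4, 5, 6, 7, 8}); every edge is covered by a bag; and for each vertex v the set of bags containing v is connected in the bag tree. The decomposition is therefore valid. The largest bag has 2 vertices, so the width is 1.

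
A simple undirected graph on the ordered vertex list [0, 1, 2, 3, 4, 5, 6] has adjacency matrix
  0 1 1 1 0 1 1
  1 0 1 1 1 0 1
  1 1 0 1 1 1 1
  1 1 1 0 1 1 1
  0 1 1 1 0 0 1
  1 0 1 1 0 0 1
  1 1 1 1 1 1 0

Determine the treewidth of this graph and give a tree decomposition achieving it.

Each bag holds 5 vertices, so the decomposition has width 4, which upper-bounds the treewidth. For the lower bound, the 5 vertices {0, 1, 2, 3, 6} are pairwise adjacent, and any tree decomposition puts a clique entirely inside one bag — forcing width ≥ 4. Combining the bounds, tw(G) = 4.

Treewidth 4.
Bags: B1 = {1, 2, 3, 4, 6}  B2 = {0, 1, 2, 3, 6}  B3 = {0, 2, 3, 5, 6}
Tree: B1–B2, B2–B3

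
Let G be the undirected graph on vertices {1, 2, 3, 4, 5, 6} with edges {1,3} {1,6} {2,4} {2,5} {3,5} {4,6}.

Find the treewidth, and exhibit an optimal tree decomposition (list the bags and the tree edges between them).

Treewidth 2.
One optimal decomposition is:
Bags: B1 = {2, 4, 6}  B2 = {1, 2, 6}  B3 = {1, 2, 3}  B4 = {2, 3, 5}
Tree: B1–B2, B2–B3, B3–B4

The largest bag has 3 vertices, giving width 2; this decomposition certifies tw(G) ≤ 2. For the lower bound, G contains the cycle 2–4–6–1–3–5–2, so G is not a forest; only forests have treewidth ≤ 1, hence tw(G) ≥ 2. Combining the bounds, tw(G) = 2.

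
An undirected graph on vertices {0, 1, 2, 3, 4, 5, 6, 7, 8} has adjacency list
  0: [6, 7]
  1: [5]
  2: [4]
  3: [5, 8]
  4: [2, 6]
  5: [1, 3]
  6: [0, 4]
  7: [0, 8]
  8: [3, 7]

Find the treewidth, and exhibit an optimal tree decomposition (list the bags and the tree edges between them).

Treewidth 1.
One such decomposition:
Bags: B1 = {1, 5}  B2 = {3, 5}  B3 = {3, 8}  B4 = {7, 8}  B5 = {0, 7}  B6 = {0, 6}  B7 = {4, 6}  B8 = {2, 4}
Tree: B1–B2, B2–B3, B3–B4, B4–B5, B5–B6, B6–B7, B7–B8

Every bag has size at most 2, so the width is 2 − 1 = 1 and tw(G) ≤ 1. Since G has at least one edge (e.g. 1–5), it is not an edgeless graph, so tw(G) ≥ 1. Therefore the treewidth is 1.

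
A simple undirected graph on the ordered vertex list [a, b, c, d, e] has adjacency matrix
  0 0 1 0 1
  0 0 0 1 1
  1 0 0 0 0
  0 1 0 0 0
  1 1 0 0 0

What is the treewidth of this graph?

1

A width-1 tree decomposition is:
Bags: B1 = {b, d}  B2 = {b, e}  B3 = {a, e}  B4 = {a, c}
Tree: B1–B2, B2–B3, B3–B4
Each bag holds 2 vertices, so the decomposition has width 1, which upper-bounds the treewidth. Since G has at least one edge (e.g. d–b), it is not an edgeless graph, so tw(G) ≥ 1. Hence tw(G) = 1 exactly.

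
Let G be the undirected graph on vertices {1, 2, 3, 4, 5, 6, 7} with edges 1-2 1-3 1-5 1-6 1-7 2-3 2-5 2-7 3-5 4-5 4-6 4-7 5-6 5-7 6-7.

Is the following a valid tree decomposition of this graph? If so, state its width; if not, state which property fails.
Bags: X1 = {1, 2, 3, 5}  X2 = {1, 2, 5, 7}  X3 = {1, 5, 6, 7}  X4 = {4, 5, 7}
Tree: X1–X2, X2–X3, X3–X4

No — edge (6,4) lies in no bag.

A tree decomposition must satisfy three properties: every vertex lies in some bag; for every edge, both endpoints lie together in some bag; and for every vertex, the bags containing it form a connected subtree. Here edge (6,4) lies in no bag, so the decomposition is invalid.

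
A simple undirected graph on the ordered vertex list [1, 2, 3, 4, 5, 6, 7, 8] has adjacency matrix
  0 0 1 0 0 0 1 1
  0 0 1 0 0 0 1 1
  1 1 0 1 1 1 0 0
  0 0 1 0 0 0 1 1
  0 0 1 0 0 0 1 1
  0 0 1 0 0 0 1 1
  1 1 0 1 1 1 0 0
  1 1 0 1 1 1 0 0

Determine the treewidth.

3

A width-3 tree decomposition is:
Bags: B1 = {1, 3, 7, 8}  B2 = {2, 3, 7, 8}  B3 = {3, 6, 7, 8}  B4 = {3, 4, 7, 8}  B5 = {3, 5, 7, 8}
Tree: B1–B2, B2–B3, B3–B4, B4–B5
Each bag holds 4 vertices, so the decomposition has width 3, which upper-bounds the treewidth. For the lower bound: the 4 vertex sets {1,7}, {2,8}, {3}, {6} are disjoint, each induces a connected subgraph, and every pair is joined by at least one edge of G. Contracting each set to a single vertex therefore yields K_{4} as a minor, and since treewidth is minor-monotone, tw(G) ≥ tw(K_{4}) = 3. Hence tw(G) = 3 exactly.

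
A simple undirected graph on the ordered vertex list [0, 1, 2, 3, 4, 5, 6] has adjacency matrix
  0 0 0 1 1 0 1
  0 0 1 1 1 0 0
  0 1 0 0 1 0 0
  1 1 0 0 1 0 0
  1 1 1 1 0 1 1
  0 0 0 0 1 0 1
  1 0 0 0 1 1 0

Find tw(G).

A width-2 tree decomposition is:
Bags: B1 = {0, 4, 6}  B2 = {0, 3, 4}  B3 = {1, 3, 4}  B4 = {4, 5, 6}  B5 = {1, 2, 4}
Tree: B1–B2, B2–B3, B1–B4, B3–B5
Every bag has size at most 3, so the width is 3 − 1 = 2 and tw(G) ≤ 2. Conversely, {0, 3, 4} is a clique of size 3, and the vertices of any clique must share a bag in every tree decomposition; so some bag has ≥ 3 vertices and tw(G) ≥ 2. The upper and lower bounds meet at 2, so that is the treewidth.

2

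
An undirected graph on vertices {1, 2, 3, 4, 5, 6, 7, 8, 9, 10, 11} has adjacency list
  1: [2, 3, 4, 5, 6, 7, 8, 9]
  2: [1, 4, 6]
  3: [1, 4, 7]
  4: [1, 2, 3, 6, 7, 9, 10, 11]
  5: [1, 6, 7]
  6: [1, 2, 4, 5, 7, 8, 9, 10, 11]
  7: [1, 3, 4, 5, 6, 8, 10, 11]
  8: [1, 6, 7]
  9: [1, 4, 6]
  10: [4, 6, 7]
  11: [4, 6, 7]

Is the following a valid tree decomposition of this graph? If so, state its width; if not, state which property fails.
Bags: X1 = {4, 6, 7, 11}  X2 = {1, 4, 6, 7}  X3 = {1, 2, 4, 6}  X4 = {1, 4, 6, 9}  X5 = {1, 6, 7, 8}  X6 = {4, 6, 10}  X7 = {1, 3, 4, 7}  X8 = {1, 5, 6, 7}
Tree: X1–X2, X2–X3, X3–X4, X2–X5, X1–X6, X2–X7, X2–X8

No — edge (7,10) lies in no bag.

A tree decomposition must satisfy three properties: every vertex lies in some bag; for every edge, both endpoints lie together in some bag; and for every vertex, the bags containing it form a connected subtree. Here edge (7,10) lies in no bag, so the decomposition is invalid.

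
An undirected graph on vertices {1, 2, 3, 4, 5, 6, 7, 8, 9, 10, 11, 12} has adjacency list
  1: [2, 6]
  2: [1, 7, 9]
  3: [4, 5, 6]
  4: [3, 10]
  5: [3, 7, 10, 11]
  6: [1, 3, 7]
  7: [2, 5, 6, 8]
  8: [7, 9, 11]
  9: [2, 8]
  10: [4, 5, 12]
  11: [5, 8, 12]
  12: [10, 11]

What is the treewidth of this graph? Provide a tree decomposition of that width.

The largest bag has 4 vertices, giving width 3; this decomposition certifies tw(G) ≤ 3. For the lower bound: the 4 vertex sets {4,10,12}, {3}, {5}, {6,7,8,11} are disjoint, each induces a connected subgraph, and every pair is joined by at least one edge of G. Contracting each set to a single vertex therefore yields K_{4} as a minor, and since treewidth is minor-monotone, tw(G) ≥ tw(K_{4}) = 3. Therefore the treewidth is 3.

Treewidth 3.
One optimal decomposition is:
Bags: B1 = {3, 4, 10, 12}  B2 = {3, 5, 10, 12}  B3 = {3, 5, 11, 12}  B4 = {3, 5, 6, 11}  B5 = {5, 6, 7, 11}  B6 = {6, 7, 8, 11}  B7 = {1, 6, 7, 8}  B8 = {1, 2, 7, 8}  B9 = {1, 2, 8, 9}
Tree: B1–B2, B2–B3, B3–B4, B4–B5, B5–B6, B6–B7, B7–B8, B8–B9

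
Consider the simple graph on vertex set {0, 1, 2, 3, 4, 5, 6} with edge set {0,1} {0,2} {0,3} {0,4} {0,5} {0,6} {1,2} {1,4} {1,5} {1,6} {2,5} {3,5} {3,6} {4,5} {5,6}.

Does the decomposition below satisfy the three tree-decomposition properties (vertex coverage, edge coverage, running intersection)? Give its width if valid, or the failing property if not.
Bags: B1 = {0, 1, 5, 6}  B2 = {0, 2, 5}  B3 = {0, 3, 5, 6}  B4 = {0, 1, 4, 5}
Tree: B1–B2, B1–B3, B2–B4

No — edge (1,2) lies in no bag.

A tree decomposition must satisfy three properties: every vertex lies in some bag; for every edge, both endpoints lie together in some bag; and for every vertex, the bags containing it form a connected subtree. Here edge (1,2) lies in no bag, so the decomposition is invalid.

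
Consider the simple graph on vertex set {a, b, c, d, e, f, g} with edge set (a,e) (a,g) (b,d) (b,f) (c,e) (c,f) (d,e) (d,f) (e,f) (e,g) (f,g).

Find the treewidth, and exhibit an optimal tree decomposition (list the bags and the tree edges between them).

Each bag holds 3 vertices, so the decomposition has width 2, which upper-bounds the treewidth. For the lower bound, the 3 vertices {a, e, g} are pairwise adjacent, and any tree decomposition puts a clique entirely inside one bag — forcing width ≥ 2. Hence tw(G) = 2 exactly.

Treewidth 2.
One such decomposition:
Bags: B1 = {e, f, g}  B2 = {d, e, f}  B3 = {a, e, g}  B4 = {c, e, f}  B5 = {b, d, f}
Tree: B1–B2, B1–B3, B2–B4, B2–B5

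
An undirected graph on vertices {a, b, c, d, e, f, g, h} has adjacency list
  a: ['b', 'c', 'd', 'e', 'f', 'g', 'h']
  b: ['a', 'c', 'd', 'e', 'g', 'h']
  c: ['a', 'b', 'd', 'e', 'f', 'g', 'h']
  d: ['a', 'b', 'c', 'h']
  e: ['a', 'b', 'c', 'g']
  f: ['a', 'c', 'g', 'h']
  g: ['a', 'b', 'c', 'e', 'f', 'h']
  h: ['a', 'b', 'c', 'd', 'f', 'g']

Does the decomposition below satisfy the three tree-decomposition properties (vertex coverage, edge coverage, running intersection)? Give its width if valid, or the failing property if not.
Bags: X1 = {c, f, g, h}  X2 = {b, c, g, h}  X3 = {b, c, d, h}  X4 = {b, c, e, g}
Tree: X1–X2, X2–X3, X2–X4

No — vertex a appears in no bag.

A tree decomposition must satisfy three properties: every vertex lies in some bag; for every edge, both endpoints lie together in some bag; and for every vertex, the bags containing it form a connected subtree. Here vertex a appears in no bag, so the decomposition is invalid.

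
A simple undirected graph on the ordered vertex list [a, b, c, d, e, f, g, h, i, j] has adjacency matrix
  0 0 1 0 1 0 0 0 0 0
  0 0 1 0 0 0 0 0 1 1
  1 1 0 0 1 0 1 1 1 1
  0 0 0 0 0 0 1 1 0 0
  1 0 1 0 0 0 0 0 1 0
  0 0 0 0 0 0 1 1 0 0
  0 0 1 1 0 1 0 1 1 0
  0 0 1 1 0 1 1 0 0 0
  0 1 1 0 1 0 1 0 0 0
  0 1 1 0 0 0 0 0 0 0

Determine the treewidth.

A width-2 tree decomposition is:
Bags: B1 = {d, g, h}  B2 = {c, g, h}  B3 = {c, g, i}  B4 = {c, e, i}  B5 = {b, c, i}  B6 = {b, c, j}  B7 = {a, c, e}  B8 = {f, g, h}
Tree: B1–B2, B2–B3, B3–B4, B4–B5, B5–B6, B4–B7, B2–B8
Every bag has size at most 3, so the width is 3 − 1 = 2 and tw(G) ≤ 2. On the other hand G contains the 3-clique {d, g, h}. A clique must lie in a single bag of any decomposition, so no decomposition can have width below 2. Hence tw(G) = 2 exactly.

2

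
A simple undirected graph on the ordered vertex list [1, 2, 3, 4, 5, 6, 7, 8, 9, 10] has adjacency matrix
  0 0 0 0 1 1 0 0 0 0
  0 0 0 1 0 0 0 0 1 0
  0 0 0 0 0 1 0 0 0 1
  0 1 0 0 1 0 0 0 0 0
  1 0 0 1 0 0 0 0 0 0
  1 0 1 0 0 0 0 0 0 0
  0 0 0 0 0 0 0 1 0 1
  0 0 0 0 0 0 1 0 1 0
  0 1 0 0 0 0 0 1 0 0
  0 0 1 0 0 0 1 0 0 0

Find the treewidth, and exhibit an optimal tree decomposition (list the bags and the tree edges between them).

Treewidth 2.
Bags: B1 = {2, 4, 5}  B2 = {1, 2, 5}  B3 = {1, 2, 6}  B4 = {2, 3, 6}  B5 = {2, 3, 10}  B6 = {2, 7, 10}  B7 = {2, 7, 8}  B8 = {2, 8, 9}
Tree: B1–B2, B2–B3, B3–B4, B4–B5, B5–B6, B6–B7, B7–B8

The largest bag has 3 vertices, giving width 2; this decomposition certifies tw(G) ≤ 2. The edges 2–4–5–1–6–3–10–7–8–9–2 form a cycle, so G is not a tree and its treewidth is at least 2. Hence tw(G) = 2 exactly.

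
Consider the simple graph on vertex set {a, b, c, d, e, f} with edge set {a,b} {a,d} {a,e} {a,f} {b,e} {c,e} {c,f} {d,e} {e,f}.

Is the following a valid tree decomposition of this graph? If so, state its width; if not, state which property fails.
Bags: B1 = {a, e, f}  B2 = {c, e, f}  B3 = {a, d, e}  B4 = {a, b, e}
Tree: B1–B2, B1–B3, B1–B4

Yes; width 2.

Vertex coverage: the bags together contain {a, b, c, d, e, f}, the full vertex set. Edge coverage: each edge of G has both endpoints in at least one bag. Running intersection: for every vertex, the bags containing it form a connected subtree. All three properties hold, so this is a valid tree decomposition of width max|bag| − 1 = 2, and hence tw(G) ≤ 2.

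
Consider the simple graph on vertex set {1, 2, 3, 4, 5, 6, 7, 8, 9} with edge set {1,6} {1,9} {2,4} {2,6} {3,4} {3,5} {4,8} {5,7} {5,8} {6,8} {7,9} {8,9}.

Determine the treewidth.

3

A width-3 tree decomposition is:
Bags: B1 = {1, 2, 6, 9}  B2 = {2, 6, 8, 9}  B3 = {2, 4, 8, 9}  B4 = {4, 7, 8, 9}  B5 = {4, 5, 7, 8}  B6 = {3, 4, 5, 7}
Tree: B1–B2, B2–B3, B3–B4, B4–B5, B5–B6
Each bag holds 4 vertices, so the decomposition has width 3, which upper-bounds the treewidth. For the lower bound: the 4 vertex sets {1,2,6}, {9}, {8}, {3,4,5,7} are disjoint, each induces a connected subgraph, and every pair is joined by at least one edge of G. Contracting each set to a single vertex therefore yields K_{4} as a minor, and since treewidth is minor-monotone, tw(G) ≥ tw(K_{4}) = 3. Therefore the treewidth is 3.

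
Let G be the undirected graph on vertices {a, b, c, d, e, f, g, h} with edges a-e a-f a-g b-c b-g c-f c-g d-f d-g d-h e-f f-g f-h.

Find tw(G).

A width-2 tree decomposition is:
Bags: B1 = {c, f, g}  B2 = {a, f, g}  B3 = {d, f, g}  B4 = {b, c, g}  B5 = {d, f, h}  B6 = {a, e, f}
Tree: B1–B2, B2–B3, B1–B4, B3–B5, B2–B6
Every bag has size at most 3, so the width is 3 − 1 = 2 and tw(G) ≤ 2. For the lower bound, the 3 vertices {d, f, g} are pairwise adjacent, and any tree decomposition puts a clique entirely inside one bag — forcing width ≥ 2. Combining the bounds, tw(G) = 2.

2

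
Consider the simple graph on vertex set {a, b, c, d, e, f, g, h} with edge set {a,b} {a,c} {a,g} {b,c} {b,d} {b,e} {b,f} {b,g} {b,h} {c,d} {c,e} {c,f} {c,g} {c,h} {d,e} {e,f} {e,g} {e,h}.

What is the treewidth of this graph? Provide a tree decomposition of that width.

Treewidth 3.
One optimal decomposition is:
Bags: B1 = {b, c, e, g}  B2 = {b, c, e, f}  B3 = {b, c, e, h}  B4 = {a, b, c, g}  B5 = {b, c, d, e}
Tree: B1–B2, B2–B3, B1–B4, B2–B5

Each bag holds 4 vertices, so the decomposition has width 3, which upper-bounds the treewidth. Conversely, {b, c, d, e} is a clique of size 4, and the vertices of any clique must share a bag in every tree decomposition; so some bag has ≥ 4 vertices and tw(G) ≥ 3. Therefore the treewidth is 3.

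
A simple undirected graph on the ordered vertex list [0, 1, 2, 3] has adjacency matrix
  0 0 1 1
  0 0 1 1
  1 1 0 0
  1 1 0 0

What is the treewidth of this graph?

A width-2 tree decomposition is:
Bags: B1 = {1, 2, 3}  B2 = {0, 2, 3}
Tree: B1–B2
The largest bag has 3 vertices, giving width 2; this decomposition certifies tw(G) ≤ 2. The edges 3–1–2–0–3 form a cycle, so G is not a tree and its treewidth is at least 2. Combining the bounds, tw(G) = 2.

2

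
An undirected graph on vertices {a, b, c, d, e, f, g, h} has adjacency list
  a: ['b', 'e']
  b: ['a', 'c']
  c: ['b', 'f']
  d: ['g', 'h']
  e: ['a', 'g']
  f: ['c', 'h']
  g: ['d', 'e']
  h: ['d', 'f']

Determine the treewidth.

A width-2 tree decomposition is:
Bags: B1 = {a, e, g}  B2 = {a, b, g}  B3 = {b, c, g}  B4 = {c, f, g}  B5 = {f, g, h}  B6 = {d, g, h}
Tree: B1–B2, B2–B3, B3–B4, B4–B5, B5–B6
Each bag holds 3 vertices, so the decomposition has width 2, which upper-bounds the treewidth. Since g–e–a–b–c–f–h–d–g is a cycle in G, G is not acyclic. Forests are exactly the graphs of treewidth ≤ 1, so tw(G) ≥ 2. The upper and lower bounds meet at 2, so that is the treewidth.

2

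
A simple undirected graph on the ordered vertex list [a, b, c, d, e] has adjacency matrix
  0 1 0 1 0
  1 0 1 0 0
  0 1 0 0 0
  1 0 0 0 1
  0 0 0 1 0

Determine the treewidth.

A width-1 tree decomposition is:
Bags: B1 = {b, c}  B2 = {a, b}  B3 = {a, d}  B4 = {d, e}
Tree: B1–B2, B2–B3, B3–B4
The largest bag has 2 vertices, giving width 1; this decomposition certifies tw(G) ≤ 1. Since G has at least one edge (e.g. b–c), it is not an edgeless graph, so tw(G) ≥ 1. Therefore the treewidth is 1.

1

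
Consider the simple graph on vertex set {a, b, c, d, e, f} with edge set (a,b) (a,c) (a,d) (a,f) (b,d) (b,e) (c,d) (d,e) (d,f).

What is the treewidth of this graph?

2

A width-2 tree decomposition is:
Bags: B1 = {a, d, f}  B2 = {a, b, d}  B3 = {a, c, d}  B4 = {b, d, e}
Tree: B1–B2, B2–B3, B2–B4
Each bag holds 3 vertices, so the decomposition has width 2, which upper-bounds the treewidth. Conversely, {b, d, e} is a clique of size 3, and the vertices of any clique must share a bag in every tree decomposition; so some bag has ≥ 3 vertices and tw(G) ≥ 2. The upper and lower bounds meet at 2, so that is the treewidth.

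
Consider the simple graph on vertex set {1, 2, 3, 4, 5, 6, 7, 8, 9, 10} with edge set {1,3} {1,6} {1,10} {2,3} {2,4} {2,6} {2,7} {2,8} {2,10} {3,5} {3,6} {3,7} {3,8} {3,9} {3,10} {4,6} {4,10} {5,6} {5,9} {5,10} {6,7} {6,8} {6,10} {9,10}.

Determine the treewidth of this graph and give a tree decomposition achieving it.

Every bag has size at most 4, so the width is 4 − 1 = 3 and tw(G) ≤ 3. Conversely, {3, 5, 9, 10} is a clique of size 4, and the vertices of any clique must share a bag in every tree decomposition; so some bag has ≥ 4 vertices and tw(G) ≥ 3. Combining the bounds, tw(G) = 3.

Treewidth 3.
One such decomposition:
Bags: B1 = {2, 3, 6, 8}  B2 = {2, 3, 6, 10}  B3 = {3, 5, 6, 10}  B4 = {1, 3, 6, 10}  B5 = {3, 5, 9, 10}  B6 = {2, 3, 6, 7}  B7 = {2, 4, 6, 10}
Tree: B1–B2, B2–B3, B3–B4, B3–B5, B2–B6, B2–B7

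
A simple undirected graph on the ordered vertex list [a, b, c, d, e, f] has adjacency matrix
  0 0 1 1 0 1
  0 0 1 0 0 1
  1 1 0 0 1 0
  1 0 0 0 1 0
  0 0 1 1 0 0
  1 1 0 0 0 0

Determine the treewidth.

2

A width-2 tree decomposition is:
Bags: B1 = {c, d, e}  B2 = {a, c, d}  B3 = {a, b, c}  B4 = {a, b, f}
Tree: B1–B2, B2–B3, B3–B4
Every bag has size at most 3, so the width is 3 − 1 = 2 and tw(G) ≤ 2. For the lower bound, G contains the cycle e–d–a–c–e, so G is not a forest; only forests have treewidth ≤ 1, hence tw(G) ≥ 2. Therefore the treewidth is 2.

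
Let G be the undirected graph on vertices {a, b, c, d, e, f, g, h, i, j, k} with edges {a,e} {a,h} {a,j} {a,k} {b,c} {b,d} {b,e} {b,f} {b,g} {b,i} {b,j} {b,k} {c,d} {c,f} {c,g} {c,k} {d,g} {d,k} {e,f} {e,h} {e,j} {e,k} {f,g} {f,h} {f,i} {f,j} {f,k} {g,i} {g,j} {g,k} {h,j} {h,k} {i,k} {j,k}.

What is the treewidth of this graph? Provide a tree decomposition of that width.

The largest bag has 5 vertices, giving width 4; this decomposition certifies tw(G) ≤ 4. Conversely, {b, c, d, g, k} is a clique of size 5, and the vertices of any clique must share a bag in every tree decomposition; so some bag has ≥ 5 vertices and tw(G) ≥ 4. Hence tw(G) = 4 exactly.

Treewidth 4.
One optimal decomposition is:
Bags: B1 = {e, f, h, j, k}  B2 = {b, e, f, j, k}  B3 = {b, f, g, j, k}  B4 = {b, c, f, g, k}  B5 = {b, c, d, g, k}  B6 = {b, f, g, i, k}  B7 = {a, e, h, j, k}
Tree: B1–B2, B2–B3, B3–B4, B4–B5, B3–B6, B1–B7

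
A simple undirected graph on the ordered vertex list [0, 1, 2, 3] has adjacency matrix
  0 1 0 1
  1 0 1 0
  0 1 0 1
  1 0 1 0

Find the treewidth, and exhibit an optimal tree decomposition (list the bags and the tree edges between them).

Every bag has size at most 3, so the width is 3 − 1 = 2 and tw(G) ≤ 2. Since 2–1–0–3–2 is a cycle in G, G is not acyclic. Forests are exactly the graphs of treewidth ≤ 1, so tw(G) ≥ 2. Combining the bounds, tw(G) = 2.

Treewidth 2.
One optimal decomposition is:
Bags: B1 = {0, 1, 2}  B2 = {0, 2, 3}
Tree: B1–B2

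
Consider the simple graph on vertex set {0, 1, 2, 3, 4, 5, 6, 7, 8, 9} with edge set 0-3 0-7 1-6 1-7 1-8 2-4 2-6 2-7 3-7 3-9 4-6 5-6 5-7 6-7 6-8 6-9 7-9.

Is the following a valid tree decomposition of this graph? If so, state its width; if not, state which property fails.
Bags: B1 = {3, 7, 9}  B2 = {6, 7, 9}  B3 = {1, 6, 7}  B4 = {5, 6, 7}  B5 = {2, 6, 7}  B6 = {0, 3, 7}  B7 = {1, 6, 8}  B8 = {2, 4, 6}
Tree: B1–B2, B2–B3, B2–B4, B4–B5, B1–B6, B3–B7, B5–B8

Yes; width 2.

Checking the three conditions: (i) the bags cover all of {0, 1, 2, 3, 4, 5, 6, 7, 8, 9}; (ii) for each edge, some bag contains both endpoints; (iii) the bags containing any fixed vertex form a subtree. All hold, so the decomposition is valid with width 3 − 1 = 2.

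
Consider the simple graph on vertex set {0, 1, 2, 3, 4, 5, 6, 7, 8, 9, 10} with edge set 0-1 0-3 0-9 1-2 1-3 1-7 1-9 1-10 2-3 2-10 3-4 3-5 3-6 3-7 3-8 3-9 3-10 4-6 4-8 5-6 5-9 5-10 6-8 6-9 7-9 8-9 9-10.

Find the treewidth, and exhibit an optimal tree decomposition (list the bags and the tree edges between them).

Treewidth 3.
One optimal decomposition is:
Bags: B1 = {3, 5, 6, 9}  B2 = {3, 5, 9, 10}  B3 = {1, 3, 9, 10}  B4 = {3, 6, 8, 9}  B5 = {3, 4, 6, 8}  B6 = {0, 1, 3, 9}  B7 = {1, 2, 3, 10}  B8 = {1, 3, 7, 9}
Tree: B1–B2, B2–B3, B1–B4, B4–B5, B3–B6, B3–B7, B6–B8

Every bag has size at most 4, so the width is 4 − 1 = 3 and tw(G) ≤ 3. For the lower bound, the 4 vertices {3, 6, 8, 9} are pairwise adjacent, and any tree decomposition puts a clique entirely inside one bag — forcing width ≥ 3. Hence tw(G) = 3 exactly.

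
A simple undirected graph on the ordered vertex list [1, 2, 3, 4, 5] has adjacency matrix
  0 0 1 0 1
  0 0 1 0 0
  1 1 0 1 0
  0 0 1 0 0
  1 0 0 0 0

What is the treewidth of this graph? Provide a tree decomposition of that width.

Treewidth 1.
One such decomposition:
Bags: B1 = {3, 4}  B2 = {2, 3}  B3 = {1, 3}  B4 = {1, 5}
Tree: B1–B2, B1–B3, B3–B4

Every bag has size at most 2, so the width is 2 − 1 = 1 and tw(G) ≤ 1. Any graph with an edge has treewidth ≥ 1, and G has the edge 3–4. Combining the bounds, tw(G) = 1.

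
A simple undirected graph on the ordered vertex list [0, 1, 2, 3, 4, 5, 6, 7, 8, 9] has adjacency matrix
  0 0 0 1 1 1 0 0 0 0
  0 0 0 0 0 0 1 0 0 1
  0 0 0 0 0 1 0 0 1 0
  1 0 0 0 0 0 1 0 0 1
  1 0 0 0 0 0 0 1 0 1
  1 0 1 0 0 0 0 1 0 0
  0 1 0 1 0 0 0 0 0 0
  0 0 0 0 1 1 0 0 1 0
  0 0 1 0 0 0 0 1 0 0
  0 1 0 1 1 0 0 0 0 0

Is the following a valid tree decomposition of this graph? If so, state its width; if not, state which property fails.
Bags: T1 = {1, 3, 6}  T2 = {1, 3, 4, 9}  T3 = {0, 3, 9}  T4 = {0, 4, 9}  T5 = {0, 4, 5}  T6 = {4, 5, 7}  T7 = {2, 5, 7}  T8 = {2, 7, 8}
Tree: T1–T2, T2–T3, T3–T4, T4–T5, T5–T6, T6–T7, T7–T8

No — bags containing vertex 4 are not connected in the tree.

A tree decomposition must satisfy three properties: every vertex lies in some bag; for every edge, both endpoints lie together in some bag; and for every vertex, the bags containing it form a connected subtree. Here bags containing vertex 4 are not connected in the tree, so the decomposition is invalid.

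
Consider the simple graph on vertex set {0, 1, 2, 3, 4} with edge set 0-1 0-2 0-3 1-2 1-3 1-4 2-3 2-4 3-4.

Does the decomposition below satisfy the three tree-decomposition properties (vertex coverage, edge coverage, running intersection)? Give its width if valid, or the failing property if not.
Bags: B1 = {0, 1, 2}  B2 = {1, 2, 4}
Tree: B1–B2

A tree decomposition must satisfy three properties: every vertex lies in some bag; for every edge, both endpoints lie together in some bag; and for every vertex, the bags containing it form a connected subtree. Here vertex 3 appears in no bag, so the decomposition is invalid.

No — vertex 3 appears in no bag.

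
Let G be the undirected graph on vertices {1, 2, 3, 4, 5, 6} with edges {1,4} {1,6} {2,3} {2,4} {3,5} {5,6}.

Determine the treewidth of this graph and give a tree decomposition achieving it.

Treewidth 2.
One optimal decomposition is:
Bags: B1 = {1, 5, 6}  B2 = {1, 4, 5}  B3 = {2, 4, 5}  B4 = {2, 3, 5}
Tree: B1–B2, B2–B3, B3–B4

Each bag holds 3 vertices, so the decomposition has width 2, which upper-bounds the treewidth. The edges 5–6–1–4–2–3–5 form a cycle, so G is not a tree and its treewidth is at least 2. The upper and lower bounds meet at 2, so that is the treewidth.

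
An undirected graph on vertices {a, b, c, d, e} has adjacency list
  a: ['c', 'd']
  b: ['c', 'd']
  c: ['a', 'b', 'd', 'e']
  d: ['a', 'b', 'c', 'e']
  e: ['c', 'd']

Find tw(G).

A width-2 tree decomposition is:
Bags: B1 = {c, d, e}  B2 = {a, c, d}  B3 = {b, c, d}
Tree: B1–B2, B2–B3
Each bag holds 3 vertices, so the decomposition has width 2, which upper-bounds the treewidth. Conversely, {c, d, e} is a clique of size 3, and the vertices of any clique must share a bag in every tree decomposition; so some bag has ≥ 3 vertices and tw(G) ≥ 2. Hence tw(G) = 2 exactly.

2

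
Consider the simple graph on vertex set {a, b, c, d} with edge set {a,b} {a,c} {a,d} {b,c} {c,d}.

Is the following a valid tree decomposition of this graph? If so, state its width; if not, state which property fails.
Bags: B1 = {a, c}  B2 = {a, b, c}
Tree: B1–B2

No — vertex d appears in no bag.

A tree decomposition must satisfy three properties: every vertex lies in some bag; for every edge, both endpoints lie together in some bag; and for every vertex, the bags containing it form a connected subtree. Here vertex d appears in no bag, so the decomposition is invalid.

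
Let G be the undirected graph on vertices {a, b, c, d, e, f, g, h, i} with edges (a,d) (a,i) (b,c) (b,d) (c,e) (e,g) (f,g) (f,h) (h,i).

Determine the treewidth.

A width-2 tree decomposition is:
Bags: B1 = {b, c, e}  B2 = {b, d, e}  B3 = {a, d, e}  B4 = {a, e, i}  B5 = {e, h, i}  B6 = {e, f, h}  B7 = {e, f, g}
Tree: B1–B2, B2–B3, B3–B4, B4–B5, B5–B6, B6–B7
The largest bag has 3 vertices, giving width 2; this decomposition certifies tw(G) ≤ 2. For the lower bound, G contains the cycle e–c–b–d–a–i–h–f–g–e, so G is not a forest; only forests have treewidth ≤ 1, hence tw(G) ≥ 2. Combining the bounds, tw(G) = 2.

2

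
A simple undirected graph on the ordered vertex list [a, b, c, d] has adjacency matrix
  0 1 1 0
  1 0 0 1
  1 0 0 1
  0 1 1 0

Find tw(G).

2

A width-2 tree decomposition is:
Bags: B1 = {a, b, d}  B2 = {a, c, d}
Tree: B1–B2
Each bag holds 3 vertices, so the decomposition has width 2, which upper-bounds the treewidth. The edges a–b–d–c–a form a cycle, so G is not a tree and its treewidth is at least 2. Hence tw(G) = 2 exactly.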